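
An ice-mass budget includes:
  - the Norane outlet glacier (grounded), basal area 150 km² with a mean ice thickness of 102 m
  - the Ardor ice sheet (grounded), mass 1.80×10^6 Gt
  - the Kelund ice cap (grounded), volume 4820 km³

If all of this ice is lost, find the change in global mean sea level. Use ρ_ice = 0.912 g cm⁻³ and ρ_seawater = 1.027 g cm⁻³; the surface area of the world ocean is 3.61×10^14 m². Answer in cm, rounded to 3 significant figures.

≈ 487 cm

Norane: ice volume = 150 km² × 102 m = 15.30 km³; 15.30 × (912/1027) = 13.59 km³ of water.
Ardor: 1.80×10^6 Gt = 1.800×10^18 kg; dividing by ρ_w = 1.027 g cm⁻³ = 1027 kg m⁻³ gives 1.753×10^15 m³ of water.
Kelund: 4820 km³ × (912/1027) = 4280 km³ of water.
Total added water ≈ 1.757×10^15 m³ over 3.61×10^14 m² → Δh = 4.87 m = 487 cm.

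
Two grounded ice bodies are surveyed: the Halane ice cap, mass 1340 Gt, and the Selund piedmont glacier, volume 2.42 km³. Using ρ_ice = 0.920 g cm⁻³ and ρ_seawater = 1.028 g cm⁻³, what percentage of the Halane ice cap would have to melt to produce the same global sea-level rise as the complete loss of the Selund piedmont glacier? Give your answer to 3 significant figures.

≈ 0.166 %

Equal sea-level rise means equal mass of meltwater, i.e. equal mass of ice lost.
Ice mass of Selund: 2.226×10^12 kg; ice mass of Halane: 1.340×10^15 kg.
Fraction required = 2.226×10^12 / 1.340×10^15 = 1.66×10^-3 → 0.166 %.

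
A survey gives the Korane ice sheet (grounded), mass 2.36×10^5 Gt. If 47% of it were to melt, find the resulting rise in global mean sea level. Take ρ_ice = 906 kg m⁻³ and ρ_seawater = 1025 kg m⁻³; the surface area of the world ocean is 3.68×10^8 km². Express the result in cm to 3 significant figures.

≈ 29.4 cm

Korane: 0.47 × 2.36×10^5 Gt = 1.109×10^17 kg; dividing by ρ_w = 1025 kg m⁻³ gives 1.082×10^14 m³ of water.
Spread over 3.68×10^14 m² of ocean, Δh = 1.082×10^14 / 3.68×10^14 = 0.294 m = 29.4 cm.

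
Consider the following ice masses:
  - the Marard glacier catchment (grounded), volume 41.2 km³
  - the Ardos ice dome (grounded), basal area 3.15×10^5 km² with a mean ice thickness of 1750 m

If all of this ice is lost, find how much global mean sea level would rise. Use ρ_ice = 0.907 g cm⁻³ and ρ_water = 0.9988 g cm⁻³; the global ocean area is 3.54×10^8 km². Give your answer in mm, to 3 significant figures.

Marard: 41.2 km³ × (907/998.8) = 37.41 km³ of water.
Ardos: ice volume = 3.15×10^5 km² × 1750 m = 5.512×10^5 km³; 5.512×10^5 × (907/998.8) = 5.006×10^5 km³ of water.
Total added water ≈ 5.006×10^14 m³ over 3.54×10^14 m² → Δh = 1.41 m = 1410 mm.

≈ 1410 mm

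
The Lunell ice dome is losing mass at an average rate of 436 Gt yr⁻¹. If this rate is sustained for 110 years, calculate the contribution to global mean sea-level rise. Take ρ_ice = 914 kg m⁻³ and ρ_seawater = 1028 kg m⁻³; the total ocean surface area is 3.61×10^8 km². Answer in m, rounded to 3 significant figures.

≈ 0.129 m

Total mass lost = 436 Gt/yr × 110 yr = 4.796×10^4 Gt = 4.796×10^16 kg.
ρ_w = 1028 kg m⁻³, so water volume = 4.796×10^16 / 1028 = 4.665×10^13 m³.
Δh = 4.665×10^13 / 3.61×10^14 = 0.129 m.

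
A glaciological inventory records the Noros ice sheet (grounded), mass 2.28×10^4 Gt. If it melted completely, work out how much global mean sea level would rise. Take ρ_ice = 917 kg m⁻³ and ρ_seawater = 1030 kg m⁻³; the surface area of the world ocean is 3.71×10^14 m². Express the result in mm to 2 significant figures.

≈ 60 mm

Noros: 2.28×10^4 Gt = 2.280×10^16 kg; dividing by ρ_w = 1030 kg m⁻³ gives 2.214×10^13 m³ of water.
Spread over 3.71×10^14 m² of ocean, Δh = 2.214×10^13 / 3.71×10^14 = 0.0597 m = 60 mm.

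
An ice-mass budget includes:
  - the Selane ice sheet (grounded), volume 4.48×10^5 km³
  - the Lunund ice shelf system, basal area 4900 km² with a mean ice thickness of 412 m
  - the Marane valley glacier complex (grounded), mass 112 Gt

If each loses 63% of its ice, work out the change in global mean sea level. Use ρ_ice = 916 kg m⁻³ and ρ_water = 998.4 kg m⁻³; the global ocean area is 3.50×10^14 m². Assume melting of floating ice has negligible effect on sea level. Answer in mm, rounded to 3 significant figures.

≈ 740 mm

Selane: 0.63 × 4.48×10^5 km³ × (916/998.4) = 2.589×10^5 km³ of water.
The Lunund ice shelf system is floating and already displaces its own weight of water, so its melt adds essentially nothing to sea level.
Marane: 0.63 × 112 Gt = 7.056×10^13 kg; dividing by ρ_w = 998.4 kg m⁻³ gives 7.067×10^10 m³ of water.
Total added water ≈ 2.590×10^14 m³ over 3.50×10^14 m² → Δh = 0.740 m = 740 mm.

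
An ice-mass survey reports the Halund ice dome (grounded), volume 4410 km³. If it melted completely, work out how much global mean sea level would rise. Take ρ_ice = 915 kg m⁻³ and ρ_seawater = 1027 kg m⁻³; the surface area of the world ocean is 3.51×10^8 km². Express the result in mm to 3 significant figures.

Halund: 4410 km³ × (915/1027) = 3929 km³ of water.
Spread over 3.51×10^14 m² of ocean, Δh = 3.929×10^12 / 3.51×10^14 = 0.0112 m = 11.2 mm.

≈ 11.2 mm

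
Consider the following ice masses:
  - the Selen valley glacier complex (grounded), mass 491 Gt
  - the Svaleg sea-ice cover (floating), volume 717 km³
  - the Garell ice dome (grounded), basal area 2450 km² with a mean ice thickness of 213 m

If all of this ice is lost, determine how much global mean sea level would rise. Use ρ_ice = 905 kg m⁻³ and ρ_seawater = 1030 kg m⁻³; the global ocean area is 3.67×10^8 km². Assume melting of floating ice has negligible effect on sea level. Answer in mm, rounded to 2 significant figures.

Selen: 491 Gt = 4.910×10^14 kg; dividing by ρ_w = 1030 kg m⁻³ gives 4.767×10^11 m³ of water.
The Svaleg sea-ice cover is floating and already displaces its own weight of water, so its melt adds essentially nothing to sea level.
Garell: ice volume = 2450 km² × 213 m = 521.9 km³; 521.9 × (905/1030) = 458.5 km³ of water.
Total added water ≈ 9.352×10^11 m³ over 3.67×10^14 m² → Δh = 2.55×10^-3 m = 2.5 mm.

≈ 2.5 mm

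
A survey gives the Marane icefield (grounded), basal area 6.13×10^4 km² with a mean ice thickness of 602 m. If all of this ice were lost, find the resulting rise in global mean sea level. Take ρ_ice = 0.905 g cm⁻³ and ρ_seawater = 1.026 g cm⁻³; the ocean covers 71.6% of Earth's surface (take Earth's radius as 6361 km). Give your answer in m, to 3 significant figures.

≈ 0.0894 m

Marane: ice volume = 6.13×10^4 km² × 602 m = 3.690×10^4 km³; 3.690×10^4 × (905/1026) = 3.255×10^4 km³ of water.
Spread over 3.64×10^14 m² of ocean, Δh = 3.255×10^13 / 3.64×10^14 = 0.0894 m.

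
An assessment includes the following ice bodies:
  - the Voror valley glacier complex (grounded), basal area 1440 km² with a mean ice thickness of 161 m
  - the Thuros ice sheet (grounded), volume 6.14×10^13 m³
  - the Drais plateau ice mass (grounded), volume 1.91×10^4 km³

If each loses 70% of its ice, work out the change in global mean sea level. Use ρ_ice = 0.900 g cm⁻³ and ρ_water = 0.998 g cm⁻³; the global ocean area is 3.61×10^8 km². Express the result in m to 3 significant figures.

Voror: ice volume = 1440 km² × 161 m = 231.8 km³; 0.7 × 231.8 × (900/998) = 146.4 km³ of water.
Thuros: 0.7 × 6.14×10^13 m³ × (900/998) = 3.876×10^13 m³ of water.
Drais: 0.7 × 1.91×10^4 km³ × (900/998) = 1.206×10^4 km³ of water.
Total added water ≈ 5.096×10^13 m³ over 3.61×10^14 m² → Δh = 0.141 m.

≈ 0.141 m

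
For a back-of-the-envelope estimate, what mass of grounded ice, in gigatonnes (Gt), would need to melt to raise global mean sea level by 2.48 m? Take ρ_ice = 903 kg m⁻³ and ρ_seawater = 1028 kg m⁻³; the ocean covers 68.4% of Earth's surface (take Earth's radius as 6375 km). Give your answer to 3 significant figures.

Required water volume = Δh × A = 2.48 m × 3.49×10^14 m² = 8.663×10^14 m³.
ρ_w = 1028 kg m⁻³, so the mass of water = 8.663×10^14 m³ × 1028 kg m⁻³ = 8.906×10^17 kg = 8.91×10^5 Gt (and the same mass of ice, by conservation).

≈ 8.91×10^5 Gt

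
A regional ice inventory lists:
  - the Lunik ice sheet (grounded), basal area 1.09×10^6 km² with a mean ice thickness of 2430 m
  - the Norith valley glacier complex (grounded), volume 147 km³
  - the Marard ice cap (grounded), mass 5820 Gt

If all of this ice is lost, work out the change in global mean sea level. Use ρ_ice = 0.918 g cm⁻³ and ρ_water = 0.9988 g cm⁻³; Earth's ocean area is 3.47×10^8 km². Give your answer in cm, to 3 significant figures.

Lunik: ice volume = 1.09×10^6 km² × 2430 m = 2.649×10^6 km³; 2.649×10^6 × (918/998.8) = 2.434×10^6 km³ of water.
Norith: 147 km³ × (918/998.8) = 135.1 km³ of water.
Marard: 5820 Gt = 5.820×10^15 kg; dividing by ρ_w = 0.9988 g cm⁻³ = 998.8 kg m⁻³ gives 5.827×10^12 m³ of water.
Total added water ≈ 2.440×10^15 m³ over 3.47×10^14 m² → Δh = 7.03 m = 703 cm.

≈ 703 cm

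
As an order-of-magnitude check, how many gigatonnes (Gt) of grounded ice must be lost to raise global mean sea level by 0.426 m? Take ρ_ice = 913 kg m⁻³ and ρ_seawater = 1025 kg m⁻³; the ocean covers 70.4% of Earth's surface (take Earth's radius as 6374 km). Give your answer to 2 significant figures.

≈ 1.6×10^5 Gt

Required water volume = Δh × A = 0.426 m × 3.59×10^14 m² = 1.531×10^14 m³.
ρ_w = 1025 kg m⁻³, so the mass of water = 1.531×10^14 m³ × 1025 kg m⁻³ = 1.569×10^17 kg = 1.6×10^5 Gt (and the same mass of ice, by conservation).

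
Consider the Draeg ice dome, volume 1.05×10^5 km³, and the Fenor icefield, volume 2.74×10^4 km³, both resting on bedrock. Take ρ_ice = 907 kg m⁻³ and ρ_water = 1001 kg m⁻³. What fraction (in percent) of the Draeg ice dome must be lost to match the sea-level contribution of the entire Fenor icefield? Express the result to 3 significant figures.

Equal sea-level rise means equal mass of meltwater, i.e. equal mass of ice lost.
Ice mass of Fenor: 2.485×10^16 kg; ice mass of Draeg: 9.524×10^16 kg.
Fraction required = 2.485×10^16 / 9.524×10^16 = 0.261 → 26.1 %.

≈ 26.1 %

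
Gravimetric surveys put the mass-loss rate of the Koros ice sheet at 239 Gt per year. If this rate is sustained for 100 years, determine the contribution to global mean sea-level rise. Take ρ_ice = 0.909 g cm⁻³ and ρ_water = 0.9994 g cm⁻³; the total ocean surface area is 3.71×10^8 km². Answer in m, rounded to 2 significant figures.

≈ 0.064 m

Total mass lost = 239 Gt/yr × 100 yr = 2.390×10^4 Gt = 2.390×10^16 kg.
ρ_w = 0.9994 g cm⁻³ = 999.4 kg m⁻³, so water volume = 2.390×10^16 / 999.4 = 2.391×10^13 m³.
Δh = 2.391×10^13 / 3.71×10^14 = 0.0645 m.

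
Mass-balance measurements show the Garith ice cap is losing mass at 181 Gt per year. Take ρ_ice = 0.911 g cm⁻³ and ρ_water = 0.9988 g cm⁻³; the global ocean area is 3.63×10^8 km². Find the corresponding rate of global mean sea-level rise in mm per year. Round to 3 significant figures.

ρ_w = 0.9988 g cm⁻³ = 998.8 kg m⁻³. Annual water volume added = 181 Gt / ρ_w = 1.810×10^14 kg / 998.8 kg m⁻³ = 1.812×10^11 m³.
Δh per year = 1.812×10^11 / 3.63×10^14 = 4.99×10^-4 m = 0.499 mm.

≈ 0.499 mm/yr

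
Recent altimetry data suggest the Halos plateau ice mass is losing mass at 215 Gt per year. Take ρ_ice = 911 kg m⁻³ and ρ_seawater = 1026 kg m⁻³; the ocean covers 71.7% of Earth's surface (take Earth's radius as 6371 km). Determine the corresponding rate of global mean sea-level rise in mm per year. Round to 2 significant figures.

ρ_w = 1026 kg m⁻³. Annual water volume added = 215 Gt / ρ_w = 2.150×10^14 kg / 1026 kg m⁻³ = 2.096×10^11 m³.
Δh per year = 2.096×10^11 / 3.66×10^14 = 5.73×10^-4 m = 0.57 mm.

≈ 0.57 mm/yr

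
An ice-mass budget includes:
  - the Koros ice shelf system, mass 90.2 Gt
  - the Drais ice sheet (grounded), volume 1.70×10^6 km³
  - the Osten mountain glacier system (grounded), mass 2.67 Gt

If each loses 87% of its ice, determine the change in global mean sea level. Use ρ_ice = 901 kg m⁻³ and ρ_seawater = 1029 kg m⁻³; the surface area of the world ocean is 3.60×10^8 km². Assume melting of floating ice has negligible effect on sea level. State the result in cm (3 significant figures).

≈ 360 cm

The Koros ice shelf system is floating and already displaces its own weight of water, so its melt adds essentially nothing to sea level.
Drais: 0.87 × 1.70×10^6 km³ × (901/1029) = 1.295×10^6 km³ of water.
Osten: 0.87 × 2.67 Gt = 2.323×10^12 kg; dividing by ρ_w = 1029 kg m⁻³ gives 2.257×10^9 m³ of water.
Total added water ≈ 1.295×10^15 m³ over 3.60×10^14 m² → Δh = 3.60 m = 360 cm.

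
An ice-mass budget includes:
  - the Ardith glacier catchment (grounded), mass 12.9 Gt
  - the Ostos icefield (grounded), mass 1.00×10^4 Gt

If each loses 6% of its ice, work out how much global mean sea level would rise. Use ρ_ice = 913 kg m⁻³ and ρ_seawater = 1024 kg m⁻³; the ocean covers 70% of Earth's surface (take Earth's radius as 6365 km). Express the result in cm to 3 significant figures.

≈ 0.165 cm

Ardith: 0.06 × 12.9 Gt = 7.740×10^11 kg; dividing by ρ_w = 1024 kg m⁻³ gives 7.559×10^8 m³ of water.
Ostos: 0.06 × 1.00×10^4 Gt = 6.000×10^14 kg; dividing by ρ_w = 1024 kg m⁻³ gives 5.859×10^11 m³ of water.
Total added water ≈ 5.867×10^11 m³ over 3.56×10^14 m² → Δh = 1.65×10^-3 m = 0.165 cm.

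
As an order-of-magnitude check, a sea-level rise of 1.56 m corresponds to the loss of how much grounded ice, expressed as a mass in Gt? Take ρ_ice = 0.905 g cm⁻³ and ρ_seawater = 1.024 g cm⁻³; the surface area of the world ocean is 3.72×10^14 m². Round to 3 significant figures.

≈ 5.94×10^5 Gt

Required water volume = Δh × A = 1.56 m × 3.72×10^14 m² = 5.803×10^14 m³.
ρ_w = 1.024 g cm⁻³ = 1024 kg m⁻³, so the mass of water = 5.803×10^14 m³ × 1024 kg m⁻³ = 5.942×10^17 kg = 5.94×10^5 Gt (and the same mass of ice, by conservation).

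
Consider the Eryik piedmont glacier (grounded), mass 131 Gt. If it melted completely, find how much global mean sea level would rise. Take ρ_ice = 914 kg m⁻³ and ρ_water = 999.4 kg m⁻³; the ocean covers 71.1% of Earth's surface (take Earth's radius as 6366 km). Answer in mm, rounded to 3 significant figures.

Eryik: 131 Gt = 1.310×10^14 kg; dividing by ρ_w = 999.4 kg m⁻³ gives 1.311×10^11 m³ of water.
Spread over 3.62×10^14 m² of ocean, Δh = 1.311×10^11 / 3.62×10^14 = 3.62×10^-4 m = 0.362 mm.

≈ 0.362 mm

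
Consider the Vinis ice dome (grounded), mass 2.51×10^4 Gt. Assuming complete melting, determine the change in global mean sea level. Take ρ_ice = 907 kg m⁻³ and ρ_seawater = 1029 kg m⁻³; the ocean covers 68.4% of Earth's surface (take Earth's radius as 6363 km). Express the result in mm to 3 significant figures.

≈ 70.1 mm

Vinis: 2.51×10^4 Gt = 2.510×10^16 kg; dividing by ρ_w = 1029 kg m⁻³ gives 2.439×10^13 m³ of water.
Spread over 3.48×10^14 m² of ocean, Δh = 2.439×10^13 / 3.48×10^14 = 0.0701 m = 70.1 mm.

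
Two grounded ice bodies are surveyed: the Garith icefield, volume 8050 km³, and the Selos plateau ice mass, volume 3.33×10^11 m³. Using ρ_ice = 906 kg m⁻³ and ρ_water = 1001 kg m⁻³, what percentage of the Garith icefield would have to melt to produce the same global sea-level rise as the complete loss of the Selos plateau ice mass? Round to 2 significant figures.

Equal sea-level rise means equal mass of meltwater, i.e. equal mass of ice lost.
Ice mass of Selos: 3.017×10^14 kg; ice mass of Garith: 7.293×10^15 kg.
Fraction required = 3.017×10^14 / 7.293×10^15 = 0.0414 → 4.1 %.

≈ 4.1 %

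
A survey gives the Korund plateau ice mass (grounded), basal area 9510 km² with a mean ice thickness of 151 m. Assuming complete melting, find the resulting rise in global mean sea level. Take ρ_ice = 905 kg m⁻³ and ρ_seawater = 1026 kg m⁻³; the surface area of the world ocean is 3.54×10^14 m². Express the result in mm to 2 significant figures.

≈ 3.6 mm

Korund: ice volume = 9510 km² × 151 m = 1436 km³; 1436 × (905/1026) = 1267 km³ of water.
Spread over 3.54×10^14 m² of ocean, Δh = 1.267×10^12 / 3.54×10^14 = 3.58×10^-3 m = 3.6 mm.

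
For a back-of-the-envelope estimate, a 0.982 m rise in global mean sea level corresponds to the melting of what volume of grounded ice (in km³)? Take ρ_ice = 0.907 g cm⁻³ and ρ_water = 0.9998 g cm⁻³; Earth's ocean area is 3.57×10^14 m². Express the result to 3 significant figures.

≈ 3.86×10^5 km³

Required water volume = Δh × A = 0.982 m × 3.57×10^14 m² = 3.506×10^14 m³ = 3.506×10^5 km³.
Ice volume = water volume × ρ_w/ρ_ice = 3.506×10^5 × 999.8/907 = 3.86×10^5 km³.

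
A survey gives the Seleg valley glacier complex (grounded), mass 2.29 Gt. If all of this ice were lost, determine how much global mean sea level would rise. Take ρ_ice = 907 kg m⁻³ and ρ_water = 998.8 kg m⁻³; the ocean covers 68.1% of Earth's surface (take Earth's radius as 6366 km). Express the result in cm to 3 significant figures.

≈ 6.61×10^-4 cm

Seleg: 2.29 Gt = 2.290×10^12 kg; dividing by ρ_w = 998.8 kg m⁻³ gives 2.293×10^9 m³ of water.
Spread over 3.47×10^14 m² of ocean, Δh = 2.293×10^9 / 3.47×10^14 = 6.61×10^-6 m = 6.61×10^-4 cm.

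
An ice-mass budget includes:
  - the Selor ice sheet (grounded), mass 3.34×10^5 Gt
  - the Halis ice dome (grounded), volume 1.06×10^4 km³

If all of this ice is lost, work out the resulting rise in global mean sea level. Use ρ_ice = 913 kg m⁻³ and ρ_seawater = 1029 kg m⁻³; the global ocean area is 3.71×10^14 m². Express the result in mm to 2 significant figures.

≈ 900 mm

Selor: 3.34×10^5 Gt = 3.340×10^17 kg; dividing by ρ_w = 1029 kg m⁻³ gives 3.246×10^14 m³ of water.
Halis: 1.06×10^4 km³ × (913/1029) = 9405 km³ of water.
Total added water ≈ 3.340×10^14 m³ over 3.71×10^14 m² → Δh = 0.900 m = 900 mm.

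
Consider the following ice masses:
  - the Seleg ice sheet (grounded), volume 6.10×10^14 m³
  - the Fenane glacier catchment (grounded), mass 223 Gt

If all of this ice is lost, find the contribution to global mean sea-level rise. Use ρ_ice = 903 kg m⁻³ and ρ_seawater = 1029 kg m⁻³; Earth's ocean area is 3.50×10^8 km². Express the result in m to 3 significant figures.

≈ 1.53 m

Seleg: 6.10×10^14 m³ × (903/1029) = 5.353×10^14 m³ of water.
Fenane: 223 Gt = 2.230×10^14 kg; dividing by ρ_w = 1029 kg m⁻³ gives 2.167×10^11 m³ of water.
Total added water ≈ 5.355×10^14 m³ over 3.50×10^14 m² → Δh = 1.53 m.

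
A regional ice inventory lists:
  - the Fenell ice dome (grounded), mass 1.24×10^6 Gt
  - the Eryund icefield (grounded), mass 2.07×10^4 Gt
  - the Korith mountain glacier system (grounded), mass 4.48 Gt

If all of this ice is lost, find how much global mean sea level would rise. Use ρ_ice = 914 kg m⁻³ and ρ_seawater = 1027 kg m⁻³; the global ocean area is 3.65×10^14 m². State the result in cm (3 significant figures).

≈ 336 cm

Fenell: 1.24×10^6 Gt = 1.240×10^18 kg; dividing by ρ_w = 1027 kg m⁻³ gives 1.207×10^15 m³ of water.
Eryund: 2.07×10^4 Gt = 2.070×10^16 kg; dividing by ρ_w = 1027 kg m⁻³ gives 2.016×10^13 m³ of water.
Korith: 4.48 Gt = 4.480×10^12 kg; dividing by ρ_w = 1027 kg m⁻³ gives 4.362×10^9 m³ of water.
Total added water ≈ 1.228×10^15 m³ over 3.65×10^14 m² → Δh = 3.36 m = 336 cm.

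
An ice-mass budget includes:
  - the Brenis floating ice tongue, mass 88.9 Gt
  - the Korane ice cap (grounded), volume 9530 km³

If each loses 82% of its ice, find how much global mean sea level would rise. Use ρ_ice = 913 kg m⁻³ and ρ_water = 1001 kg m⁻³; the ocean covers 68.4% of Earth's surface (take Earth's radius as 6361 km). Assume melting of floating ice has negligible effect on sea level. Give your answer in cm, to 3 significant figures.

≈ 2.05 cm

The Brenis floating ice tongue is floating and already displaces its own weight of water, so its melt adds essentially nothing to sea level.
Korane: 0.82 × 9530 km³ × (913/1001) = 7128 km³ of water.
Total added water ≈ 7.128×10^12 m³ over 3.48×10^14 m² → Δh = 0.0205 m = 2.05 cm.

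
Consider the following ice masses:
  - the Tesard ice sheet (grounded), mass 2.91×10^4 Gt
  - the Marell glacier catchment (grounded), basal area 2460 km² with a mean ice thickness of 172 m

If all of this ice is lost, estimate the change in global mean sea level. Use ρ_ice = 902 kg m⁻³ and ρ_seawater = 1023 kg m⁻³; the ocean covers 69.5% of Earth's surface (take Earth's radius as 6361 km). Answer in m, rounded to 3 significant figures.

≈ 0.0816 m

Tesard: 2.91×10^4 Gt = 2.910×10^16 kg; dividing by ρ_w = 1023 kg m⁻³ gives 2.845×10^13 m³ of water.
Marell: ice volume = 2460 km² × 172 m = 423.1 km³; 423.1 × (902/1023) = 373.1 km³ of water.
Total added water ≈ 2.882×10^13 m³ over 3.53×10^14 m² → Δh = 0.0816 m.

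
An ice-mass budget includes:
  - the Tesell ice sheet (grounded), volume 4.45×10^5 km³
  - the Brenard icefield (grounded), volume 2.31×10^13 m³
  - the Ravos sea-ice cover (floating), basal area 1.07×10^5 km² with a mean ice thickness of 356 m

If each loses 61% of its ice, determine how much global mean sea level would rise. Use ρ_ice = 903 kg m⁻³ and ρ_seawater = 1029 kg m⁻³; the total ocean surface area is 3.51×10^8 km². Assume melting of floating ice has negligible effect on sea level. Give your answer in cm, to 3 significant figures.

Tesell: 0.61 × 4.45×10^5 km³ × (903/1029) = 2.382×10^5 km³ of water.
Brenard: 0.61 × 2.31×10^13 m³ × (903/1029) = 1.237×10^13 m³ of water.
The Ravos sea-ice cover is floating and already displaces its own weight of water, so its melt adds essentially nothing to sea level.
Total added water ≈ 2.506×10^14 m³ over 3.51×10^14 m² → Δh = 0.714 m = 71.4 cm.

≈ 71.4 cm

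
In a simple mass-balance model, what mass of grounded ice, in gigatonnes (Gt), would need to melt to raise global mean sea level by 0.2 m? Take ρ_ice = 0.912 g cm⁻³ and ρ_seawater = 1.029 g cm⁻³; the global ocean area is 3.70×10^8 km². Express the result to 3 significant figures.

Required water volume = Δh × A = 0.2 m × 3.70×10^14 m² = 7.400×10^13 m³.
ρ_w = 1.029 g cm⁻³ = 1029 kg m⁻³, so the mass of water = 7.400×10^13 m³ × 1029 kg m⁻³ = 7.615×10^16 kg = 7.61×10^4 Gt (and the same mass of ice, by conservation).

≈ 7.61×10^4 Gt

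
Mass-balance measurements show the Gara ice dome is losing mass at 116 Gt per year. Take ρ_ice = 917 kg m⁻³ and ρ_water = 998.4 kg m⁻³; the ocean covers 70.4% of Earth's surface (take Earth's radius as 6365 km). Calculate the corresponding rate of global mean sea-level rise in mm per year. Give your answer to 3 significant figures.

≈ 0.324 mm/yr

ρ_w = 998.4 kg m⁻³. Annual water volume added = 116 Gt / ρ_w = 1.160×10^14 kg / 998.4 kg m⁻³ = 1.162×10^11 m³.
Δh per year = 1.162×10^11 / 3.58×10^14 = 3.24×10^-4 m = 0.324 mm.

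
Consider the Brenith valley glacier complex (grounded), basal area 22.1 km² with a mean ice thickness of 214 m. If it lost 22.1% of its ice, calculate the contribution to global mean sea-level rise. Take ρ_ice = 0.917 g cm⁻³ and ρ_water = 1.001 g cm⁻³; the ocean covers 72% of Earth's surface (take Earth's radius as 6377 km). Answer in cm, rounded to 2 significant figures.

≈ 2.6×10^-4 cm

Brenith: ice volume = 22.1 km² × 214 m = 4.729 km³; 0.221 × 4.729 × (917/1001) = 0.9575 km³ of water.
Spread over 3.68×10^14 m² of ocean, Δh = 9.575×10^8 / 3.68×10^14 = 2.60×10^-6 m = 2.6×10^-4 cm.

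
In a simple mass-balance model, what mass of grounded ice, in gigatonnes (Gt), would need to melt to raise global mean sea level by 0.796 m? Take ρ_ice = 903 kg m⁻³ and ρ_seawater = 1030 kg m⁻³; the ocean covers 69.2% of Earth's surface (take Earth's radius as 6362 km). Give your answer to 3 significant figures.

≈ 2.89×10^5 Gt

Required water volume = Δh × A = 0.796 m × 3.52×10^14 m² = 2.802×10^14 m³.
ρ_w = 1030 kg m⁻³, so the mass of water = 2.802×10^14 m³ × 1030 kg m⁻³ = 2.886×10^17 kg = 2.89×10^5 Gt (and the same mass of ice, by conservation).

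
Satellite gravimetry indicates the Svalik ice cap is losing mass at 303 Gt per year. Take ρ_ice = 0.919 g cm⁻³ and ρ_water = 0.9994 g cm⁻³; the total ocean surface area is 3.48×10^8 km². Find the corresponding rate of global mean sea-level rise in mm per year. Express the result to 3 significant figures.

ρ_w = 0.9994 g cm⁻³ = 999.4 kg m⁻³. Annual water volume added = 303 Gt / ρ_w = 3.030×10^14 kg / 999.4 kg m⁻³ = 3.032×10^11 m³.
Δh per year = 3.032×10^11 / 3.48×10^14 = 8.71×10^-4 m = 0.871 mm.

≈ 0.871 mm/yr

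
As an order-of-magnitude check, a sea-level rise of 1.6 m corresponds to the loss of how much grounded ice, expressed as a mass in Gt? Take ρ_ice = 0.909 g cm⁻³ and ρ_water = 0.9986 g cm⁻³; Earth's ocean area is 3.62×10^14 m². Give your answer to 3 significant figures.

Required water volume = Δh × A = 1.6 m × 3.62×10^14 m² = 5.792×10^14 m³.
ρ_w = 0.9986 g cm⁻³ = 998.6 kg m⁻³, so the mass of water = 5.792×10^14 m³ × 998.6 kg m⁻³ = 5.784×10^17 kg = 5.78×10^5 Gt (and the same mass of ice, by conservation).

≈ 5.78×10^5 Gt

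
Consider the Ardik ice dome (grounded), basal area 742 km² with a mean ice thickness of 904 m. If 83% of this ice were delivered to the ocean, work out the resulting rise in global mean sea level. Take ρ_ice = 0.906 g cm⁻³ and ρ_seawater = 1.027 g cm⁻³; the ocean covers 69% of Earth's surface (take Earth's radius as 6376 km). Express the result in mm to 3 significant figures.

Ardik: ice volume = 742 km² × 904 m = 670.8 km³; 0.83 × 670.8 × (906/1027) = 491.1 km³ of water.
Spread over 3.52×10^14 m² of ocean, Δh = 4.911×10^11 / 3.52×10^14 = 1.39×10^-3 m = 1.39 mm.

≈ 1.39 mm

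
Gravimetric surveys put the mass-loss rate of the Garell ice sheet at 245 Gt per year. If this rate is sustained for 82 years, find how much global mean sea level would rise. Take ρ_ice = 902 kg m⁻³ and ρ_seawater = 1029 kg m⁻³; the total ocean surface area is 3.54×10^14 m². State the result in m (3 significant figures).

≈ 0.0552 m

Total mass lost = 245 Gt/yr × 82 yr = 2.009×10^4 Gt = 2.009×10^16 kg.
ρ_w = 1029 kg m⁻³, so water volume = 2.009×10^16 / 1029 = 1.952×10^13 m³.
Δh = 1.952×10^13 / 3.54×10^14 = 0.0552 m.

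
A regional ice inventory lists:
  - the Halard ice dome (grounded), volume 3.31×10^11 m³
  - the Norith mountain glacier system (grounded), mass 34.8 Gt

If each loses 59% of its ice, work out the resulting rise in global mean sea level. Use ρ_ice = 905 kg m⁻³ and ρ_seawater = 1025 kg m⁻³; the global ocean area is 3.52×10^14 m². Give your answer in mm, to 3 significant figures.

≈ 0.547 mm

Halard: 0.59 × 3.31×10^11 m³ × (905/1025) = 1.724×10^11 m³ of water.
Norith: 0.59 × 34.8 Gt = 2.053×10^13 kg; dividing by ρ_w = 1025 kg m⁻³ gives 2.003×10^10 m³ of water.
Total added water ≈ 1.925×10^11 m³ over 3.52×10^14 m² → Δh = 5.47×10^-4 m = 0.547 mm.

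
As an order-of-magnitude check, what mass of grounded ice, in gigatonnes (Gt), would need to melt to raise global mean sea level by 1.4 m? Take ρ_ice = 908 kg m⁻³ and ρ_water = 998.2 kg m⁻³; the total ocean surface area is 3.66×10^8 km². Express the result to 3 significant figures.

≈ 5.11×10^5 Gt

Required water volume = Δh × A = 1.4 m × 3.66×10^14 m² = 5.124×10^14 m³.
ρ_w = 998.2 kg m⁻³, so the mass of water = 5.124×10^14 m³ × 998.2 kg m⁻³ = 5.115×10^17 kg = 5.11×10^5 Gt (and the same mass of ice, by conservation).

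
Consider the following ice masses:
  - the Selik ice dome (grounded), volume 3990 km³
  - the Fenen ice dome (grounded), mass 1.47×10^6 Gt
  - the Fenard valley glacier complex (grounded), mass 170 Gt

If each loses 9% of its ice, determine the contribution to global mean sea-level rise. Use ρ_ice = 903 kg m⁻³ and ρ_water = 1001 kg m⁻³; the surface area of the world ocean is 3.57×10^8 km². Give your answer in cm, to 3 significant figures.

≈ 37.1 cm

Selik: 0.09 × 3990 km³ × (903/1001) = 323.9 km³ of water.
Fenen: 0.09 × 1.47×10^6 Gt = 1.323×10^17 kg; dividing by ρ_w = 1001 kg m⁻³ gives 1.322×10^14 m³ of water.
Fenard: 0.09 × 170 Gt = 1.530×10^13 kg; dividing by ρ_w = 1001 kg m⁻³ gives 1.528×10^10 m³ of water.
Total added water ≈ 1.325×10^14 m³ over 3.57×10^14 m² → Δh = 0.371 m = 37.1 cm.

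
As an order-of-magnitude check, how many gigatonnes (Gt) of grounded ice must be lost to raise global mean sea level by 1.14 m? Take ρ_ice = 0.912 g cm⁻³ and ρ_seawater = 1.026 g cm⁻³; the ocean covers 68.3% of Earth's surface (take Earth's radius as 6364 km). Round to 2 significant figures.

≈ 4.1×10^5 Gt

Required water volume = Δh × A = 1.14 m × 3.48×10^14 m² = 3.963×10^14 m³.
ρ_w = 1.026 g cm⁻³ = 1026 kg m⁻³, so the mass of water = 3.963×10^14 m³ × 1026 kg m⁻³ = 4.066×10^17 kg = 4.1×10^5 Gt (and the same mass of ice, by conservation).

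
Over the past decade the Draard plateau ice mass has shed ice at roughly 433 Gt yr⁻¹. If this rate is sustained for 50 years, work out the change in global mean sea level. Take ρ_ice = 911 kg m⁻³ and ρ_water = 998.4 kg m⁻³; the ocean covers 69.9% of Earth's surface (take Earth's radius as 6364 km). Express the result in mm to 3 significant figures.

≈ 61.0 mm

Total mass lost = 433 Gt/yr × 50 yr = 2.165×10^4 Gt = 2.165×10^16 kg.
ρ_w = 998.4 kg m⁻³, so water volume = 2.165×10^16 / 998.4 = 2.168×10^13 m³.
Δh = 2.168×10^13 / 3.56×10^14 = 0.0610 m = 61.0 mm.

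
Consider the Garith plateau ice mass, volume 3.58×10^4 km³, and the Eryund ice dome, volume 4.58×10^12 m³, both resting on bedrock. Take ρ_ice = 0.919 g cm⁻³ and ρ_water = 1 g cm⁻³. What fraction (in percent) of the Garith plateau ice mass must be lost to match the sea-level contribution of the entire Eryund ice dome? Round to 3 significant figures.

Equal sea-level rise means equal mass of meltwater, i.e. equal mass of ice lost.
Ice mass of Eryund: 4.209×10^15 kg; ice mass of Garith: 3.290×10^16 kg.
Fraction required = 4.209×10^15 / 3.290×10^16 = 0.128 → 12.8 %.

≈ 12.8 %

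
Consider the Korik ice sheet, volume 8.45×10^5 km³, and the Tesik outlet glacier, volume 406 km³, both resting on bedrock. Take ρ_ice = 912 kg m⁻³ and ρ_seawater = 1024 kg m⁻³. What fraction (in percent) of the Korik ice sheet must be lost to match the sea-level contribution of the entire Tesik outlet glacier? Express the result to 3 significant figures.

Equal sea-level rise means equal mass of meltwater, i.e. equal mass of ice lost.
Ice mass of Tesik: 3.703×10^14 kg; ice mass of Korik: 7.706×10^17 kg.
Fraction required = 3.703×10^14 / 7.706×10^17 = 4.80×10^-4 → 0.0480 %.

≈ 0.0480 %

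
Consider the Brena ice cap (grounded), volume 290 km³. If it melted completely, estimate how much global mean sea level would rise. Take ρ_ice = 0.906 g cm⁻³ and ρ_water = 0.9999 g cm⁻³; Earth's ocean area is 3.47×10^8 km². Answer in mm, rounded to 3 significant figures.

≈ 0.757 mm

Brena: 290 km³ × (906/999.9) = 262.8 km³ of water.
Spread over 3.47×10^14 m² of ocean, Δh = 2.628×10^11 / 3.47×10^14 = 7.57×10^-4 m = 0.757 mm.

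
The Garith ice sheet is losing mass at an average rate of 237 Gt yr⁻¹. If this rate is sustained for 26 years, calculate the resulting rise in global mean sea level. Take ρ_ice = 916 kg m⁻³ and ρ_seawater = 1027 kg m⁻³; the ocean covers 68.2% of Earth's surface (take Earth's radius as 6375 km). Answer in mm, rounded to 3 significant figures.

Total mass lost = 237 Gt/yr × 26 yr = 6162 Gt = 6.162×10^15 kg.
ρ_w = 1027 kg m⁻³, so water volume = 6.162×10^15 / 1027 = 6.000×10^12 m³.
Δh = 6.000×10^12 / 3.48×10^14 = 0.0172 m = 17.2 mm.

≈ 17.2 mm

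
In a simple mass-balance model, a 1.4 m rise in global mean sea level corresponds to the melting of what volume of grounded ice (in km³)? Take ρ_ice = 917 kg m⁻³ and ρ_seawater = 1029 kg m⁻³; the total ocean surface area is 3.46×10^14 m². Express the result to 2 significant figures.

≈ 5.4×10^5 km³

Required water volume = Δh × A = 1.4 m × 3.46×10^14 m² = 4.844×10^14 m³ = 4.844×10^5 km³.
Ice volume = water volume × ρ_w/ρ_ice = 4.844×10^5 × 1029/917 = 5.4×10^5 km³.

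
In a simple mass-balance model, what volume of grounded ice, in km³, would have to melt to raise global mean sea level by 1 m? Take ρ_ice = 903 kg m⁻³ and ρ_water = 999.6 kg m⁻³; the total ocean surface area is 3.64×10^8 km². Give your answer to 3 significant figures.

Required water volume = Δh × A = 1 m × 3.64×10^14 m² = 3.640×10^14 m³ = 3.640×10^5 km³.
Ice volume = water volume × ρ_w/ρ_ice = 3.640×10^5 × 999.6/903 = 4.03×10^5 km³.

≈ 4.03×10^5 km³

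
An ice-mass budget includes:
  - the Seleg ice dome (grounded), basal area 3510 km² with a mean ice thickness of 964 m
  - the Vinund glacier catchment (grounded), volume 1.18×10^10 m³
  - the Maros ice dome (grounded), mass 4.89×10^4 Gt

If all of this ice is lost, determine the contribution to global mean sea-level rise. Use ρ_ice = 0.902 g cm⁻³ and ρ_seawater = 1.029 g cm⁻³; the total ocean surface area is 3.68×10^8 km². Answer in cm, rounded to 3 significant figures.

≈ 13.7 cm

Seleg: ice volume = 3510 km² × 964 m = 3384 km³; 3384 × (902/1029) = 2966 km³ of water.
Vinund: 1.18×10^10 m³ × (902/1029) = 1.034×10^10 m³ of water.
Maros: 4.89×10^4 Gt = 4.890×10^16 kg; dividing by ρ_w = 1.029 g cm⁻³ = 1029 kg m⁻³ gives 4.752×10^13 m³ of water.
Total added water ≈ 5.050×10^13 m³ over 3.68×10^14 m² → Δh = 0.137 m = 13.7 cm.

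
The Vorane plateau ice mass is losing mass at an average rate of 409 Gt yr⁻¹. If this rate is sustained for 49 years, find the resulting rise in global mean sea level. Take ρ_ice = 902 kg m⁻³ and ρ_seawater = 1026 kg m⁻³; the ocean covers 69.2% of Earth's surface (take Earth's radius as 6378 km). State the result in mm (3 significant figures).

Total mass lost = 409 Gt/yr × 49 yr = 2.004×10^4 Gt = 2.004×10^16 kg.
ρ_w = 1026 kg m⁻³, so water volume = 2.004×10^16 / 1026 = 1.953×10^13 m³.
Δh = 1.953×10^13 / 3.54×10^14 = 0.0552 m = 55.2 mm.

≈ 55.2 mm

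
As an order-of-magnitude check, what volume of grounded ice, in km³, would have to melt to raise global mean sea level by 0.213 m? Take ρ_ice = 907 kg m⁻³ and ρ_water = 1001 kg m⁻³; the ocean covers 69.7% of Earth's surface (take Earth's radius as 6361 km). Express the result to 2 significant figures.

≈ 8.3×10^4 km³

Required water volume = Δh × A = 0.213 m × 3.54×10^14 m² = 7.549×10^13 m³ = 7.549×10^4 km³.
Ice volume = water volume × ρ_w/ρ_ice = 7.549×10^4 × 1001/907 = 8.3×10^4 km³.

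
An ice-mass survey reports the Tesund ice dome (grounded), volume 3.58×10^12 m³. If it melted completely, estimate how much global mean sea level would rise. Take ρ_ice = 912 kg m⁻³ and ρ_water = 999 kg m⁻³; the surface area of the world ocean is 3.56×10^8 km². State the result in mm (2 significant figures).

Tesund: 3.58×10^12 m³ × (912/999) = 3.268×10^12 m³ of water.
Spread over 3.56×10^14 m² of ocean, Δh = 3.268×10^12 / 3.56×10^14 = 9.18×10^-3 m = 9.2 mm.

≈ 9.2 mm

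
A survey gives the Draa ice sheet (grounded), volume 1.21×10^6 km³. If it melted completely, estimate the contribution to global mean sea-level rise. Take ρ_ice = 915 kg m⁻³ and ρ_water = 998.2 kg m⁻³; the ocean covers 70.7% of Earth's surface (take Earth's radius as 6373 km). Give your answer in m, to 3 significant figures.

≈ 3.07 m

Draa: 1.21×10^6 km³ × (915/998.2) = 1.109×10^6 km³ of water.
Spread over 3.61×10^14 m² of ocean, Δh = 1.109×10^15 / 3.61×10^14 = 3.07 m.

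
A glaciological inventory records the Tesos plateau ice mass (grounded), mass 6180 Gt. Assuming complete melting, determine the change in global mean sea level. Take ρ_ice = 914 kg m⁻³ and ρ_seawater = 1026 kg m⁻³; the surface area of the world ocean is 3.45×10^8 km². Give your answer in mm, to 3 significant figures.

≈ 17.5 mm

Tesos: 6180 Gt = 6.180×10^15 kg; dividing by ρ_w = 1026 kg m⁻³ gives 6.023×10^12 m³ of water.
Spread over 3.45×10^14 m² of ocean, Δh = 6.023×10^12 / 3.45×10^14 = 0.0175 m = 17.5 mm.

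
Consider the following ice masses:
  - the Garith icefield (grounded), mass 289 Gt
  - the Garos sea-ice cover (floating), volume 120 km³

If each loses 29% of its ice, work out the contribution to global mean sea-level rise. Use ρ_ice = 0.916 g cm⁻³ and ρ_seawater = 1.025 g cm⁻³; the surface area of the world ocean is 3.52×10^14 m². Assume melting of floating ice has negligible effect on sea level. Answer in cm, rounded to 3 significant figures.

≈ 0.0232 cm

Garith: 0.29 × 289 Gt = 8.381×10^13 kg; dividing by ρ_w = 1.025 g cm⁻³ = 1025 kg m⁻³ gives 8.177×10^10 m³ of water.
The Garos sea-ice cover is floating and already displaces its own weight of water, so its melt adds essentially nothing to sea level.
Total added water ≈ 8.177×10^10 m³ over 3.52×10^14 m² → Δh = 2.32×10^-4 m = 0.0232 cm.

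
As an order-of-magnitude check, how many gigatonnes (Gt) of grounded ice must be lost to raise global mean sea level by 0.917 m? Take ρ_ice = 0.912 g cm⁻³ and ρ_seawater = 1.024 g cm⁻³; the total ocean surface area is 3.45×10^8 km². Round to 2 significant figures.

≈ 3.2×10^5 Gt

Required water volume = Δh × A = 0.917 m × 3.45×10^14 m² = 3.164×10^14 m³.
ρ_w = 1.024 g cm⁻³ = 1024 kg m⁻³, so the mass of water = 3.164×10^14 m³ × 1024 kg m⁻³ = 3.240×10^17 kg = 3.2×10^5 Gt (and the same mass of ice, by conservation).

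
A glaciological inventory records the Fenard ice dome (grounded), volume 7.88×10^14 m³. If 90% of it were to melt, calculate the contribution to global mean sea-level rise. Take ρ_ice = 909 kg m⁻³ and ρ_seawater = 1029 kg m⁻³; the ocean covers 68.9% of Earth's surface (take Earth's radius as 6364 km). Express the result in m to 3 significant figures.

≈ 1.79 m

Fenard: 0.9 × 7.88×10^14 m³ × (909/1029) = 6.265×10^14 m³ of water.
Spread over 3.51×10^14 m² of ocean, Δh = 6.265×10^14 / 3.51×10^14 = 1.79 m.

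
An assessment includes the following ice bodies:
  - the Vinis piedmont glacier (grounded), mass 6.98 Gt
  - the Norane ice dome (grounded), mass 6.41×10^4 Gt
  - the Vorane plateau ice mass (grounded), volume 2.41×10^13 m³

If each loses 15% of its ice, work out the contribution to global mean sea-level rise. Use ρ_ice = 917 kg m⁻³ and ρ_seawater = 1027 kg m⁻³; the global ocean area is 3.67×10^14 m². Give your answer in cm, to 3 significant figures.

Vinis: 0.15 × 6.98 Gt = 1.047×10^12 kg; dividing by ρ_w = 1027 kg m⁻³ gives 1.019×10^9 m³ of water.
Norane: 0.15 × 6.41×10^4 Gt = 9.615×10^15 kg; dividing by ρ_w = 1027 kg m⁻³ gives 9.362×10^12 m³ of water.
Vorane: 0.15 × 2.41×10^13 m³ × (917/1027) = 3.228×10^12 m³ of water.
Total added water ≈ 1.259×10^13 m³ over 3.67×10^14 m² → Δh = 0.0343 m = 3.43 cm.

≈ 3.43 cm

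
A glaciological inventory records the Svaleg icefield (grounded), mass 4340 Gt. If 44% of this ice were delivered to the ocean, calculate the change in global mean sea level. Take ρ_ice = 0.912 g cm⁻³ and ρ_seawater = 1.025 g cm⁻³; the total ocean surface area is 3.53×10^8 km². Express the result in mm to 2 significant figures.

≈ 5.3 mm

Svaleg: 0.44 × 4340 Gt = 1.910×10^15 kg; dividing by ρ_w = 1.025 g cm⁻³ = 1025 kg m⁻³ gives 1.863×10^12 m³ of water.
Spread over 3.53×10^14 m² of ocean, Δh = 1.863×10^12 / 3.53×10^14 = 5.28×10^-3 m = 5.3 mm.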